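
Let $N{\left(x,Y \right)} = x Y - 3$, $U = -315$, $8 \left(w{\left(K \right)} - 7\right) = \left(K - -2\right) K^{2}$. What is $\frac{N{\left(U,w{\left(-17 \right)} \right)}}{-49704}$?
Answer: $- \frac{449287}{132544} \approx -3.3897$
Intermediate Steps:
$w{\left(K \right)} = 7 + \frac{K^{2} \left(2 + K\right)}{8}$ ($w{\left(K \right)} = 7 + \frac{\left(K - -2\right) K^{2}}{8} = 7 + \frac{\left(K + 2\right) K^{2}}{8} = 7 + \frac{\left(2 + K\right) K^{2}}{8} = 7 + \frac{K^{2} \left(2 + K\right)}{8}$)
$N{\left(x,Y \right)} = -3 + Y x$ ($N{\left(x,Y \right)} = Y x - 3 = -3 + Y x$)
$\frac{N{\left(U,w{\left(-17 \right)} \right)}}{-49704} = \frac{-3 + \left(7 + \frac{\left(-17\right)^{2}}{4} + \frac{\left(-17\right)^{3}}{8}\right) \left(-315\right)}{-49704} = \left(-3 + \left(7 + \frac{1}{4} \cdot 289 + \frac{1}{8} \left(-4913\right)\right) \left(-315\right)\right) \left(- \frac{1}{49704}\right) = \left(-3 + \left(7 + \frac{289}{4} - \frac{4913}{8}\right) \left(-315\right)\right) \left(- \frac{1}{49704}\right) = \left(-3 - - \frac{1347885}{8}\right) \left(- \frac{1}{49704}\right) = \left(-3 + \frac{1347885}{8}\right) \left(- \frac{1}{49704}\right) = \frac{1347861}{8} \left(- \frac{1}{49704}\right) = - \frac{449287}{132544}$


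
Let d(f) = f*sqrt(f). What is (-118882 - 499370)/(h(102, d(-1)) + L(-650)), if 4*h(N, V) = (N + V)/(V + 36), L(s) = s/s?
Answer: -21913323888/60541 + 163218528*I/60541 ≈ -3.6196e+5 + 2696.0*I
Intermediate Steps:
L(s) = 1
d(f) = f**(3/2)
h(N, V) = (N + V)/(4*(36 + V)) (h(N, V) = ((N + V)/(V + 36))/4 = ((N + V)/(36 + V))/4 = (N + V)/(4*(36 + V)))
(-118882 - 499370)/(h(102, d(-1)) + L(-650)) = (-118882 - 499370)/((102 + (-1)**(3/2))/(4*(36 + (-1)**(3/2))) + 1) = -618252/((102 - I)/(4*(36 - I)) + 1) = -618252/(((36 + I)/1297)*(102 - I)/4 + 1) = -618252/((36 + I)*(102 - I)/5188 + 1) = -618252/(1 + (36 + I)*(102 - I)/5188)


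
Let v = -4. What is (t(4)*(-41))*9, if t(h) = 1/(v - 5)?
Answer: 41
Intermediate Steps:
t(h) = -1/9 (t(h) = 1/(-4 - 5) = 1/(-9) = -1/9)
(t(4)*(-41))*9 = -1/9*(-41)*9 = (41/9)*9 = 41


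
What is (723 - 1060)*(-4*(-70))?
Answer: -94360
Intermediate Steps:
(723 - 1060)*(-4*(-70)) = -337*280 = -94360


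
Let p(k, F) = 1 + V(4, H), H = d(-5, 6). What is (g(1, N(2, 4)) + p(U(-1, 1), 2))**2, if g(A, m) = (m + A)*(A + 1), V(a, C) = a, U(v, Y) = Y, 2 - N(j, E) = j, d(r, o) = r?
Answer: 49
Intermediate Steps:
H = -5
N(j, E) = 2 - j
p(k, F) = 5 (p(k, F) = 1 + 4 = 5)
g(A, m) = (1 + A)*(A + m) (g(A, m) = (A + m)*(1 + A) = (1 + A)*(A + m))
(g(1, N(2, 4)) + p(U(-1, 1), 2))**2 = ((1 + (2 - 1*2) + 1**2 + 1*(2 - 1*2)) + 5)**2 = ((1 + (2 - 2) + 1 + 1*(2 - 2)) + 5)**2 = ((1 + 0 + 1 + 1*0) + 5)**2 = ((1 + 0 + 1 + 0) + 5)**2 = (2 + 5)**2 = 7**2 = 49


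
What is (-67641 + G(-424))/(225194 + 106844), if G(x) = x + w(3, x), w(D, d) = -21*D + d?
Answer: -34276/166019 ≈ -0.20646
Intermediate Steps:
w(D, d) = d - 21*D
G(x) = -63 + 2*x (G(x) = x + (x - 21*3) = x + (x - 63) = x + (-63 + x) = -63 + 2*x)
(-67641 + G(-424))/(225194 + 106844) = (-67641 + (-63 + 2*(-424)))/(225194 + 106844) = (-67641 + (-63 - 848))/332038 = (-67641 - 911)*(1/332038) = -68552*1/332038 = -34276/166019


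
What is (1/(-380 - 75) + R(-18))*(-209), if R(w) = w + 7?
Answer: 1046254/455 ≈ 2299.5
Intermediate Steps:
R(w) = 7 + w
(1/(-380 - 75) + R(-18))*(-209) = (1/(-380 - 75) + (7 - 18))*(-209) = (1/(-455) - 11)*(-209) = (-1/455 - 11)*(-209) = -5006/455*(-209) = 1046254/455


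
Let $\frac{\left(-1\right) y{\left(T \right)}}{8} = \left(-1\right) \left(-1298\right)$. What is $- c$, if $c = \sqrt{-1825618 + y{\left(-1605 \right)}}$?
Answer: $- i \sqrt{1836002} \approx - 1355.0 i$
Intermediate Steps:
$y{\left(T \right)} = -10384$ ($y{\left(T \right)} = - 8 \left(\left(-1\right) \left(-1298\right)\right) = \left(-8\right) 1298 = -10384$)
$c = i \sqrt{1836002}$ ($c = \sqrt{-1825618 - 10384} = \sqrt{-1836002} = i \sqrt{1836002} \approx 1355.0 i$)
$- c = - i \sqrt{1836002}$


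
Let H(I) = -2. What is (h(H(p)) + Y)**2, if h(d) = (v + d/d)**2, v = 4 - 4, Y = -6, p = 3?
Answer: 25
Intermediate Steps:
v = 0
h(d) = 1 (h(d) = (0 + d/d)**2 = (0 + 1)**2 = 1**2 = 1)
(h(H(p)) + Y)**2 = (1 - 6)**2 = (-5)**2 = 25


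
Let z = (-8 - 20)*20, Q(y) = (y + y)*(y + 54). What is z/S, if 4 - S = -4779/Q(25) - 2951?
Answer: -316000/1668147 ≈ -0.18943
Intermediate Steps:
Q(y) = 2*y*(54 + y) (Q(y) = (2*y)*(54 + y) = 2*y*(54 + y))
z = -560 (z = -28*20 = -560)
S = 11677029/3950 (S = 4 - (-4779*1/(50*(54 + 25)) - 2951) = 4 - (-4779/(2*25*79) - 2951) = 4 - (-4779/3950 - 2951) = 4 - 1*(-11661229/3950) = 4 + 11661229/3950 = 11677029/3950 ≈ 2956.2)
z/S = -560/11677029/3950 = -560*3950/11677029 = -316000/1668147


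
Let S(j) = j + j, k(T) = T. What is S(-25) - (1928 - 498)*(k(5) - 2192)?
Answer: 3127360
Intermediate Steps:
S(j) = 2*j
S(-25) - (1928 - 498)*(k(5) - 2192) = 2*(-25) - (1928 - 498)*(5 - 2192) = -50 - 1430*(-2187) = -50 - 1*(-3127410) = -50 + 3127410 = 3127360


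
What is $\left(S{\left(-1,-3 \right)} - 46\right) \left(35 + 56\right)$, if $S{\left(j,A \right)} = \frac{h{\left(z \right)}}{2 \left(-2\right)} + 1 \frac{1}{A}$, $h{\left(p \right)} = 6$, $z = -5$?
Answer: $- \frac{26117}{6} \approx -4352.8$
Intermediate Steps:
$S{\left(j,A \right)} = - \frac{3}{2} + \frac{1}{A}$ ($S{\left(j,A \right)} = \frac{6}{2 \left(-2\right)} + 1 \frac{1}{A} = \frac{6}{-4} + \frac{1}{A} = 6 \left(- \frac{1}{4}\right) + \frac{1}{A} = - \frac{3}{2} + \frac{1}{A}$)
$\left(S{\left(-1,-3 \right)} - 46\right) \left(35 + 56\right) = \left(\left(- \frac{3}{2} + \frac{1}{-3}\right) - 46\right) \left(35 + 56\right) = \left(\left(- \frac{3}{2} - \frac{1}{3}\right) - 46\right) 91 = \left(- \frac{11}{6} - 46\right) 91 = \left(- \frac{287}{6}\right) 91 = - \frac{26117}{6}$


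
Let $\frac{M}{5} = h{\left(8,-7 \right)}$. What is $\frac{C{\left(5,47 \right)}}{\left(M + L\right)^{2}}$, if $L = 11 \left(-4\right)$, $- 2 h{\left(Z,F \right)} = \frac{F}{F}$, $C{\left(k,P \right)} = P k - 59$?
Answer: $\frac{704}{8649} \approx 0.081397$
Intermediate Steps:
$C{\left(k,P \right)} = -59 + P k$
$h{\left(Z,F \right)} = - \frac{1}{2}$ ($h{\left(Z,F \right)} = - \frac{F \frac{1}{F}}{2} = \left(- \frac{1}{2}\right) 1 = - \frac{1}{2}$)
$M = - \frac{5}{2}$ ($M = 5 \left(- \frac{1}{2}\right) = - \frac{5}{2} \approx -2.5$)
$L = -44$
$\frac{C{\left(5,47 \right)}}{\left(M + L\right)^{2}} = \frac{-59 + 47 \cdot 5}{\left(- \frac{5}{2} - 44\right)^{2}} = \frac{-59 + 235}{\left(- \frac{93}{2}\right)^{2}} = \frac{176}{\frac{8649}{4}} = 176 \cdot \frac{4}{8649} = \frac{704}{8649}$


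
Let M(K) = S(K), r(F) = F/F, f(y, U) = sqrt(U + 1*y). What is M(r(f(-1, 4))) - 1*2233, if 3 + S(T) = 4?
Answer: -2232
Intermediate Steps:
S(T) = 1 (S(T) = -3 + 4 = 1)
f(y, U) = sqrt(U + y)
r(F) = 1
M(K) = 1
M(r(f(-1, 4))) - 1*2233 = 1 - 1*2233 = 1 - 2233 = -2232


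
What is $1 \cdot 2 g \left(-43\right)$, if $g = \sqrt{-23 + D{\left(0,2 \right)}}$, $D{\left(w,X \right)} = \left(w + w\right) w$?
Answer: $- 86 i \sqrt{23} \approx - 412.44 i$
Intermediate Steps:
$D{\left(w,X \right)} = 2 w^{2}$ ($D{\left(w,X \right)} = 2 w w = 2 w^{2}$)
$g = i \sqrt{23}$ ($g = \sqrt{-23 + 2 \cdot 0^{2}} = \sqrt{-23 + 2 \cdot 0} = \sqrt{-23 + 0} = \sqrt{-23} = i \sqrt{23} \approx 4.7958 i$)
$1 \cdot 2 g \left(-43\right) = 1 \cdot 2 i \sqrt{23} \left(-43\right) = 2 i \sqrt{23} \left(-43\right) = - 86 i \sqrt{23}$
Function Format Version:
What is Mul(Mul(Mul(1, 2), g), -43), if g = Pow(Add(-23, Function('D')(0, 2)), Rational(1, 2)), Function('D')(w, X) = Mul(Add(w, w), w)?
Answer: Mul(-86, I, Pow(23, Rational(1, 2))) ≈ Mul(-412.44, I)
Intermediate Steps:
Function('D')(w, X) = Mul(2, Pow(w, 2)) (Function('D')(w, X) = Mul(Mul(2, w), w) = Mul(2, Pow(w, 2)))
g = Mul(I, Pow(23, Rational(1, 2))) (g = Pow(Add(-23, Mul(2, Pow(0, 2))), Rational(1, 2)) = Pow(Add(-23, Mul(2, 0)), Rational(1, 2)) = Pow(Add(-23, 0), Rational(1, 2)) = Pow(-23, Rational(1, 2)) = Mul(I, Pow(23, Rational(1, 2))) ≈ Mul(4.7958, I))
Mul(Mul(Mul(1, 2), g), -43) = Mul(Mul(Mul(1, 2), Mul(I, Pow(23, Rational(1, 2)))), -43) = Mul(Mul(2, Mul(I, Pow(23, Rational(1, 2)))), -43) = Mul(Mul(2, I, Pow(23, Rational(1, 2))), -43) = Mul(-86, I, Pow(23, Rational(1, 2)))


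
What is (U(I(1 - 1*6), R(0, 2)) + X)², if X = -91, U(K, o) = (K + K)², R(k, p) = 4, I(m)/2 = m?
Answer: 95481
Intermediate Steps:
I(m) = 2*m
U(K, o) = 4*K² (U(K, o) = (2*K)² = 4*K²)
(U(I(1 - 1*6), R(0, 2)) + X)² = (4*(2*(1 - 1*6))² - 91)² = (4*(2*(1 - 6))² - 91)² = (4*(2*(-5))² - 91)² = (4*(-10)² - 91)² = (4*100 - 91)² = (400 - 91)² = 309² = 95481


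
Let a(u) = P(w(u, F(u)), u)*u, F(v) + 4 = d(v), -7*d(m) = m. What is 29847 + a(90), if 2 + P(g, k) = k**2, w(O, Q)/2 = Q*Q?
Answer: 758667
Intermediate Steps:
d(m) = -m/7
F(v) = -4 - v/7
w(O, Q) = 2*Q**2 (w(O, Q) = 2*(Q*Q) = 2*Q**2)
P(g, k) = -2 + k**2
a(u) = u*(-2 + u**2) (a(u) = (-2 + u**2)*u = u*(-2 + u**2))
29847 + a(90) = 29847 + 90*(-2 + 90**2) = 29847 + 90*(-2 + 8100) = 29847 + 90*8098 = 29847 + 728820 = 758667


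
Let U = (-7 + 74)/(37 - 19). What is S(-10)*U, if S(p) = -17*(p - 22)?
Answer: 18224/9 ≈ 2024.9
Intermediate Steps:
U = 67/18 ≈ 3.7222
S(p) = 374 - 17*p (S(p) = -17*(-22 + p) = 374 - 17*p)
S(-10)*U = (374 - 17*(-10))*(67/18) = (374 + 170)*(67/18) = 544*(67/18) = 18224/9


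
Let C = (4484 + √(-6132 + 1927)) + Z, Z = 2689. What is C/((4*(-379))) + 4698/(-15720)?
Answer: -1248768/248245 - 29*I*√5/1516 ≈ -5.0304 - 0.042774*I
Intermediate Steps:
C = 7173 + 29*I*√5 (C = (4484 + √(-6132 + 1927)) + 2689 = (4484 + √(-4205)) + 2689 = (4484 + 29*I*√5) + 2689 = 7173 + 29*I*√5 ≈ 7173.0 + 64.846*I)
C/((4*(-379))) + 4698/(-15720) = (7173 + 29*I*√5)/((4*(-379))) + 4698/(-15720) = (7173 + 29*I*√5)/(-1516) + 4698*(-1/15720) = (7173 + 29*I*√5)*(-1/1516) - 783/2620 = (-7173/1516 - 29*I*√5/1516) - 783/2620 = -1248768/248245 - 29*I*√5/1516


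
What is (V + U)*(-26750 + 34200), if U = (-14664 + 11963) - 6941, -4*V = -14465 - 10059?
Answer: -26156950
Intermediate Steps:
V = 6131 (V = -(-14465 - 10059)/4 = -1/4*(-24524) = 6131)
U = -9642 (U = -2701 - 6941 = -9642)
(V + U)*(-26750 + 34200) = (6131 - 9642)*(-26750 + 34200) = -3511*7450 = -26156950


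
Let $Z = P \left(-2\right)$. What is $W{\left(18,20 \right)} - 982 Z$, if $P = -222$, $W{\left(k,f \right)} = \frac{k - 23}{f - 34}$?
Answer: $- \frac{6104107}{14} \approx -4.3601 \cdot 10^{5}$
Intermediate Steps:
$W{\left(k,f \right)} = \frac{-23 + k}{-34 + f}$
$Z = 444$ ($Z = \left(-222\right) \left(-2\right) = 444$)
$W{\left(18,20 \right)} - 982 Z = \frac{-23 + 18}{-34 + 20} - 436008 = \frac{1}{-14} \left(-5\right) - 436008 = \left(- \frac{1}{14}\right) \left(-5\right) - 436008 = \frac{5}{14} - 436008 = - \frac{6104107}{14}$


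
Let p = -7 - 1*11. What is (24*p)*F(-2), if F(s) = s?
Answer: 864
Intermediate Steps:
p = -18 (p = -7 - 11 = -18)
(24*p)*F(-2) = (24*(-18))*(-2) = -432*(-2) = 864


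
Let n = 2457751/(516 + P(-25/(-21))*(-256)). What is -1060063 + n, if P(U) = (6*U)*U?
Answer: -259173550721/244148 ≈ -1.0615e+6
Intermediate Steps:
P(U) = 6*U²
n = -361289397/244148 (n = 2457751/(516 + (6*(-25/(-21))²)*(-256)) = 2457751/(516 + (6*(-25*(-1/21))²)*(-256)) = 2457751/(516 + (6*(25/21)²)*(-256)) = 2457751/(516 + (6*(625/441))*(-256)) = 2457751/(516 + (1250/147)*(-256)) = 2457751/(516 - 320000/147) = 2457751/(-244148/147) = 2457751*(-147/244148) = -361289397/244148 ≈ -1479.8)
-1060063 + n = -1060063 - 361289397/244148 = -259173550721/244148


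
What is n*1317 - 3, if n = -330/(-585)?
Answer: 9619/13 ≈ 739.92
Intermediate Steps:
n = 22/39 (n = -330*(-1/585) = 22/39 ≈ 0.56410)
n*1317 - 3 = (22/39)*1317 - 3 = 9658/13 - 3 = 9619/13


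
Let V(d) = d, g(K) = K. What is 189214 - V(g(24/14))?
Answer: 1324486/7 ≈ 1.8921e+5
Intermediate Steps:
189214 - V(g(24/14)) = 189214 - 24/14 = 189214 - 1*12/7 = 189214 - 12/7 = 1324486/7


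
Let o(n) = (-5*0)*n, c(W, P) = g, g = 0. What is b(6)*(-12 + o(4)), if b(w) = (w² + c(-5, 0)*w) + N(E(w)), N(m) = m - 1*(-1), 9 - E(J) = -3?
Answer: -588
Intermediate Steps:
c(W, P) = 0
o(n) = 0 (o(n) = 0*n = 0)
E(J) = 12 (E(J) = 9 - 1*(-3) = 9 + 3 = 12)
N(m) = 1 + m (N(m) = m + 1 = 1 + m)
b(w) = 13 + w² (b(w) = (w² + 0*w) + (1 + 12) = (w² + 0) + 13 = w² + 13 = 13 + w²)
b(6)*(-12 + o(4)) = (13 + 6²)*(-12 + 0) = (13 + 36)*(-12) = 49*(-12) = -588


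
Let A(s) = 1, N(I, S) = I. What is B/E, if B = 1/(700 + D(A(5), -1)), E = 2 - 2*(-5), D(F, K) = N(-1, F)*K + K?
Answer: 1/8400 ≈ 0.00011905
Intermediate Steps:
D(F, K) = 0 (D(F, K) = -K + K = 0)
E = 12 (E = 2 + 10 = 12)
B = 1/700 (B = 1/(700 + 0) = 1/700 ≈ 0.0014286)
B/E = (1/700)/12 = (1/12)*(1/700) = 1/8400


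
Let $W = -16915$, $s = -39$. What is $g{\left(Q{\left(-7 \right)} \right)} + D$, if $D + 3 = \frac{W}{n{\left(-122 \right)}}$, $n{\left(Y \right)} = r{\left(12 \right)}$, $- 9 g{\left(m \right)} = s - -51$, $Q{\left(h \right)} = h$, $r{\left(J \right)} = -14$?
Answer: $\frac{50563}{42} \approx 1203.9$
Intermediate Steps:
$g{\left(m \right)} = - \frac{4}{3}$ ($g{\left(m \right)} = - \frac{-39 - -51}{9} = - \frac{-39 + 51}{9} = \left(- \frac{1}{9}\right) 12 = - \frac{4}{3}$)
$n{\left(Y \right)} = -14$
$D = \frac{16873}{14}$ ($D = -3 - \frac{16915}{-14} = -3 - - \frac{16915}{14} = -3 + \frac{16915}{14} = \frac{16873}{14} \approx 1205.2$)
$g{\left(Q{\left(-7 \right)} \right)} + D = - \frac{4}{3} + \frac{16873}{14} = \frac{50563}{42}$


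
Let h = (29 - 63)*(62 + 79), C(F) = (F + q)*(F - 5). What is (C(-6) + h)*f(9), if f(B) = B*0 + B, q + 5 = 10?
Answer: -43047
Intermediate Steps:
q = 5 (q = -5 + 10 = 5)
C(F) = (-5 + F)*(5 + F) (C(F) = (F + 5)*(F - 5) = (5 + F)*(-5 + F) = (-5 + F)*(5 + F))
f(B) = B (f(B) = 0 + B = B)
h = -4794 (h = -34*141 = -4794)
(C(-6) + h)*f(9) = ((-25 + (-6)²) - 4794)*9 = ((-25 + 36) - 4794)*9 = (11 - 4794)*9 = -4783*9 = -43047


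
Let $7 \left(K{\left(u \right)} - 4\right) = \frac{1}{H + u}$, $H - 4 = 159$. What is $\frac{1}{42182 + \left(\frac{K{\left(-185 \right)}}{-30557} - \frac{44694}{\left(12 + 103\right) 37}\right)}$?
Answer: $\frac{20023085390}{844403465262223} \approx 2.3713 \cdot 10^{-5}$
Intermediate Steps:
$H = 163$ ($H = 4 + 159 = 163$)
$K{\left(u \right)} = 4 + \frac{1}{7 \left(163 + u\right)}$
$\frac{1}{42182 + \left(\frac{K{\left(-185 \right)}}{-30557} - \frac{44694}{\left(12 + 103\right) 37}\right)} = \frac{1}{42182 - \left(44694 \frac{1}{37 \left(12 + 103\right)} - \frac{\frac{1}{7} \frac{1}{163 - 185} \left(4565 + 28 \left(-185\right)\right)}{-30557}\right)} = \frac{1}{42182 + \left(\frac{4565 - 5180}{7 \left(-22\right)} \left(- \frac{1}{30557}\right) - \frac{44694}{115 \cdot 37}\right)} = \frac{1}{42182 - \left(\frac{44694}{4255} - \frac{1}{7} \left(- \frac{1}{22}\right) \left(-615\right) \left(- \frac{1}{30557}\right)\right)} = \frac{1}{42182 + \left(\frac{615}{154} \left(- \frac{1}{30557}\right) - \frac{44694}{4255}\right)} = \frac{1}{42182 - \frac{210322658757}{20023085390}} = \frac{1}{\frac{844403465262223}{20023085390}} = \frac{20023085390}{844403465262223}$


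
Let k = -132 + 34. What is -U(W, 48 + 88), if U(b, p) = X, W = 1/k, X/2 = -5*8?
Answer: 80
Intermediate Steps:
k = -98
X = -80 (X = 2*(-5*8) = 2*(-40) = -80)
W = -1/98 (W = 1/(-98) = -1/98 ≈ -0.010204)
U(b, p) = -80
-U(W, 48 + 88) = -1*(-80) = 80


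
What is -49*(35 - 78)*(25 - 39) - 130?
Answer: -29628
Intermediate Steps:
-49*(35 - 78)*(25 - 39) - 130 = -(-2107)*(-14) - 130 = -49*602 - 130 = -29498 - 130 = -29628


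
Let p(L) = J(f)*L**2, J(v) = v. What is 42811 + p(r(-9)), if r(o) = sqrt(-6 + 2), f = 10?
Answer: 42771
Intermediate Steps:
r(o) = 2*I (r(o) = sqrt(-4) = 2*I)
p(L) = 10*L**2
42811 + p(r(-9)) = 42811 + 10*(2*I)**2 = 42811 + 10*(-4) = 42811 - 40 = 42771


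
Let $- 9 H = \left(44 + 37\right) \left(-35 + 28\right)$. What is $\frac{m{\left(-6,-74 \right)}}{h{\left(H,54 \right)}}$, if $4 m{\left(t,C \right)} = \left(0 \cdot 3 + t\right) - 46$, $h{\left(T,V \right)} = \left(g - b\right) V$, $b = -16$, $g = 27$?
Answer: $- \frac{13}{2322} \approx -0.0055986$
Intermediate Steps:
$H = 63$ ($H = - \frac{\left(44 + 37\right) \left(-35 + 28\right)}{9} = - \frac{81 \left(-7\right)}{9} = \left(- \frac{1}{9}\right) \left(-567\right) = 63$)
$h{\left(T,V \right)} = 43 V$ ($h{\left(T,V \right)} = \left(27 - -16\right) V = \left(27 + 16\right) V = 43 V$)
$m{\left(t,C \right)} = - \frac{23}{2} + \frac{t}{4}$ ($m{\left(t,C \right)} = \frac{\left(0 \cdot 3 + t\right) - 46}{4} = \frac{\left(0 + t\right) - 46}{4} = \frac{t - 46}{4} = \frac{-46 + t}{4} = - \frac{23}{2} + \frac{t}{4}$)
$\frac{m{\left(-6,-74 \right)}}{h{\left(H,54 \right)}} = \frac{- \frac{23}{2} + \frac{1}{4} \left(-6\right)}{43 \cdot 54} = \frac{- \frac{23}{2} - \frac{3}{2}}{2322} = \left(-13\right) \frac{1}{2322} = - \frac{13}{2322}$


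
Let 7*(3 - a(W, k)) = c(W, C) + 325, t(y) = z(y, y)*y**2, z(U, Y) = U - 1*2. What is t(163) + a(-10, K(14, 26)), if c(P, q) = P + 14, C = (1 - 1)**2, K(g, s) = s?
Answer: 4277565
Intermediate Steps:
C = 0 (C = 0**2 = 0)
z(U, Y) = -2 + U (z(U, Y) = U - 2 = -2 + U)
c(P, q) = 14 + P
t(y) = y**2*(-2 + y) (t(y) = (-2 + y)*y**2 = y**2*(-2 + y))
a(W, k) = -318/7 - W/7 (a(W, k) = 3 - ((14 + W) + 325)/7 = 3 - (339 + W)/7 = 3 + (-339/7 - W/7) = -318/7 - W/7)
t(163) + a(-10, K(14, 26)) = 163**2*(-2 + 163) + (-318/7 - 1/7*(-10)) = 26569*161 + (-318/7 + 10/7) = 4277609 - 44 = 4277565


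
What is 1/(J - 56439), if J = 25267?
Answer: -1/31172 ≈ -3.2080e-5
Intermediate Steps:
1/(J - 56439) = 1/(25267 - 56439) = 1/(-31172) = -1/31172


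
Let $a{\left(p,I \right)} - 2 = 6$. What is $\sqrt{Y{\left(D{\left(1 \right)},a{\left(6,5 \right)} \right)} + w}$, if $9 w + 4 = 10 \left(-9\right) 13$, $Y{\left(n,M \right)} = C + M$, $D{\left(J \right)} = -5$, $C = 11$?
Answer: $\frac{i \sqrt{1003}}{3} \approx 10.557 i$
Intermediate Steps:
$a{\left(p,I \right)} = 8$ ($a{\left(p,I \right)} = 2 + 6 = 8$)
$Y{\left(n,M \right)} = 11 + M$
$w = - \frac{1174}{9}$ ($w = - \frac{4}{9} + \frac{10 \left(-9\right) 13}{9} = - \frac{4}{9} + \frac{\left(-90\right) 13}{9} = - \frac{4}{9} + \frac{1}{9} \left(-1170\right) = - \frac{4}{9} - 130 = - \frac{1174}{9} \approx -130.44$)
$\sqrt{Y{\left(D{\left(1 \right)},a{\left(6,5 \right)} \right)} + w} = \sqrt{\left(11 + 8\right) - \frac{1174}{9}} = \sqrt{19 - \frac{1174}{9}} = \sqrt{- \frac{1003}{9}} = \frac{i \sqrt{1003}}{3}$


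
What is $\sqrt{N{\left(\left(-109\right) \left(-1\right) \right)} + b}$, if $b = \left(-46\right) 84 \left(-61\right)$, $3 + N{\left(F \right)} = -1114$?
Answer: $\sqrt{234587} \approx 484.34$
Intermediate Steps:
$N{\left(F \right)} = -1117$ ($N{\left(F \right)} = -3 - 1114 = -1117$)
$b = 235704$ ($b = \left(-3864\right) \left(-61\right) = 235704$)
$\sqrt{N{\left(\left(-109\right) \left(-1\right) \right)} + b} = \sqrt{-1117 + 235704} = \sqrt{234587}$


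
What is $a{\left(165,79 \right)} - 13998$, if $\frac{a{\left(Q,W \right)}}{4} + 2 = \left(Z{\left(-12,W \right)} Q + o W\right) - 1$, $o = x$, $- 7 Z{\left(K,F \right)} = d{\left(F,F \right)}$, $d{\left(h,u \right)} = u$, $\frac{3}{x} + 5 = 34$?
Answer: $- \frac{4349454}{203} \approx -21426.0$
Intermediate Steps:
$x = \frac{3}{29}$ ($x = \frac{3}{-5 + 34} = \frac{3}{29} \approx 0.10345$)
$Z{\left(K,F \right)} = - \frac{F}{7}$
$o = \frac{3}{29} \approx 0.10345$
$a{\left(Q,W \right)} = -12 + \frac{12 W}{29} - \frac{4 Q W}{7}$ ($a{\left(Q,W \right)} = -8 + 4 \left(\left(- \frac{W}{7} Q + \frac{3 W}{29}\right) - 1\right) = -8 + 4 \left(\left(- \frac{Q W}{7} + \frac{3 W}{29}\right) - 1\right) = -8 + 4 \left(\left(\frac{3 W}{29} - \frac{Q W}{7}\right) - 1\right) = -8 + 4 \left(-1 + \frac{3 W}{29} - \frac{Q W}{7}\right) = -8 - \left(4 - \frac{12 W}{29} + \frac{4 Q W}{7}\right) = -12 + \frac{12 W}{29} - \frac{4 Q W}{7}$)
$a{\left(165,79 \right)} - 13998 = \left(-12 + \frac{12}{29} \cdot 79 - \frac{660}{7} \cdot 79\right) - 13998 = \left(-12 + \frac{948}{29} - \frac{52140}{7}\right) - 13998 = - \frac{1507860}{203} - 13998 = - \frac{4349454}{203}$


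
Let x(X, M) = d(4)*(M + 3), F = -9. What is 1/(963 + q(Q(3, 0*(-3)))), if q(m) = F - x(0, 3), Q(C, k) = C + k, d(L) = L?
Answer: 1/930 ≈ 0.0010753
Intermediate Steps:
x(X, M) = 12 + 4*M (x(X, M) = 4*(M + 3) = 4*(3 + M) = 12 + 4*M)
q(m) = -33 (q(m) = -9 - (12 + 4*3) = -9 - (12 + 12) = -9 - 1*24 = -9 - 24 = -33)
1/(963 + q(Q(3, 0*(-3)))) = 1/(963 - 33) = 1/930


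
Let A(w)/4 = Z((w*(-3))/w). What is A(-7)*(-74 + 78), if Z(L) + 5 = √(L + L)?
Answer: -80 + 16*I*√6 ≈ -80.0 + 39.192*I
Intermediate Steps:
Z(L) = -5 + √2*√L (Z(L) = -5 + √(L + L) = -5 + √(2*L) = -5 + √2*√L)
A(w) = -20 + 4*I*√6 (A(w) = 4*(-5 + √2*√((w*(-3))/w)) = 4*(-5 + √2*√((-3*w)/w)) = 4*(-5 + √2*√(-3)) = 4*(-5 + √2*(I*√3)) = 4*(-5 + I*√6) = -20 + 4*I*√6)
A(-7)*(-74 + 78) = (-20 + 4*I*√6)*(-74 + 78) = (-20 + 4*I*√6)*4 = -80 + 16*I*√6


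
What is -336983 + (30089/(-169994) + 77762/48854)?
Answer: -1399296972514843/4152443438 ≈ -3.3698e+5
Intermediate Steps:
-336983 + (30089/(-169994) + 77762/48854) = -336983 + (30089*(-1/169994) + 77762*(1/48854)) = -336983 + (-30089/169994 + 38881/24427) = -336983 + 5874552711/4152443438 = -1399296972514843/4152443438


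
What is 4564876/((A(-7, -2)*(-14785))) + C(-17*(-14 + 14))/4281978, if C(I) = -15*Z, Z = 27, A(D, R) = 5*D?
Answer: 6515496342451/738605521850 ≈ 8.8214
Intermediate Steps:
C(I) = -405 (C(I) = -15*27 = -405)
4564876/((A(-7, -2)*(-14785))) + C(-17*(-14 + 14))/4281978 = 4564876/(((5*(-7))*(-14785))) - 405/4281978 = 4564876/((-35*(-14785))) - 405*1/4281978 = 4564876/517475 - 135/1427326 = 6515496342451/738605521850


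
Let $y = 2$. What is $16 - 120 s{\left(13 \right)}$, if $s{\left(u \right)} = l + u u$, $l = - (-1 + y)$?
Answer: $-20144$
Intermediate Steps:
$l = -1$ ($l = - (-1 + 2) = \left(-1\right) 1 = -1$)
$s{\left(u \right)} = -1 + u^{2}$ ($s{\left(u \right)} = -1 + u u = -1 + u^{2}$)
$16 - 120 s{\left(13 \right)} = 16 - 120 \left(-1 + 13^{2}\right) = 16 - 120 \left(-1 + 169\right) = 16 - 20160 = -20144$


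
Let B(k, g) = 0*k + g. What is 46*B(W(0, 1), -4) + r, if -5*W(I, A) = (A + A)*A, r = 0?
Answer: -184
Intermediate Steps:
W(I, A) = -2*A**2/5 (W(I, A) = -(A + A)*A/5 = -2*A*A/5 = -2*A**2/5)
B(k, g) = g (B(k, g) = 0 + g = g)
46*B(W(0, 1), -4) + r = 46*(-4) + 0 = -184 + 0 = -184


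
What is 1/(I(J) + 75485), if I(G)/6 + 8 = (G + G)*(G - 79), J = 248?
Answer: 1/578381 ≈ 1.7290e-6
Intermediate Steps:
I(G) = -48 + 12*G*(-79 + G) (I(G) = -48 + 6*((G + G)*(G - 79)) = -48 + 6*((2*G)*(-79 + G)) = -48 + 6*(2*G*(-79 + G)) = -48 + 12*G*(-79 + G))
1/(I(J) + 75485) = 1/((-48 - 948*248 + 12*248²) + 75485) = 1/((-48 - 235104 + 12*61504) + 75485) = 1/((-48 - 235104 + 738048) + 75485) = 1/(502896 + 75485) = 1/578381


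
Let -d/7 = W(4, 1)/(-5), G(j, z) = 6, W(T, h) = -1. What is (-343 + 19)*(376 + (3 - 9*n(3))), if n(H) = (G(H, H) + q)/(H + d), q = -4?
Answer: -119151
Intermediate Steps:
d = -7/5 (d = -(-7)/(-5) = -(-7)*(-1)/5 = -7*⅕ = -7/5 ≈ -1.4000)
n(H) = 2/(-7/5 + H) (n(H) = (6 - 4)/(H - 7/5) = 2/(-7/5 + H))
(-343 + 19)*(376 + (3 - 9*n(3))) = (-343 + 19)*(376 + (3 - 90/(-7 + 5*3))) = -324*(376 + (3 - 90/(-7 + 15))) = -324*(376 + (3 - 90/8)) = -324*(376 + (3 - 9*5/4)) = -324*(376 + (3 - 45/4)) = -324*(376 - 33/4) = -324*1471/4 = -119151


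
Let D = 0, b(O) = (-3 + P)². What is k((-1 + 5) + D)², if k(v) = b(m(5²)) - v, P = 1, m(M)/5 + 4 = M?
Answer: 0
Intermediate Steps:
m(M) = -20 + 5*M
b(O) = 4 (b(O) = (-3 + 1)² = (-2)² = 4)
k(v) = 4 - v
k((-1 + 5) + D)² = (4 - ((-1 + 5) + 0))² = (4 - (4 + 0))² = (4 - 1*4)² = (4 - 4)² = 0² = 0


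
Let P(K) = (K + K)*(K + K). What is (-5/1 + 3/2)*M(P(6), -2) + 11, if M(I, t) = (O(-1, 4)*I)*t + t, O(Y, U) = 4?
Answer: 4050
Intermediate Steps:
P(K) = 4*K² (P(K) = (2*K)*(2*K) = 4*K²)
M(I, t) = t + 4*I*t (M(I, t) = (4*I)*t + t = 4*I*t + t = t + 4*I*t)
(-5/1 + 3/2)*M(P(6), -2) + 11 = (-5/1 + 3/2)*(-2*(1 + 4*(4*6²))) + 11 = (-5*1 + 3*(½))*(-2*(1 + 4*(4*36))) + 11 = (-5 + 3/2)*(-2*(1 + 4*144)) + 11 = -(-7)*(1 + 576) + 11 = -(-7)*577 + 11 = -7/2*(-1154) + 11 = 4039 + 11 = 4050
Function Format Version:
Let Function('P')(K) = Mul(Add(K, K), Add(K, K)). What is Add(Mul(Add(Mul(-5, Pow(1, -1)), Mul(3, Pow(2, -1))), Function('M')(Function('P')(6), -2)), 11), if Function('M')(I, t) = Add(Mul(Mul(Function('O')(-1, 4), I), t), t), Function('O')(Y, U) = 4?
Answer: 4050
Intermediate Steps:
Function('P')(K) = Mul(4, Pow(K, 2)) (Function('P')(K) = Mul(Mul(2, K), Mul(2, K)) = Mul(4, Pow(K, 2)))
Function('M')(I, t) = Add(t, Mul(4, I, t)) (Function('M')(I, t) = Add(Mul(Mul(4, I), t), t) = Add(Mul(4, I, t), t) = Add(t, Mul(4, I, t)))
Add(Mul(Add(Mul(-5, Pow(1, -1)), Mul(3, Pow(2, -1))), Function('M')(Function('P')(6), -2)), 11) = Add(Mul(Add(Mul(-5, Pow(1, -1)), Mul(3, Pow(2, -1))), Mul(-2, Add(1, Mul(4, Mul(4, Pow(6, 2)))))), 11) = Add(Mul(Add(Mul(-5, 1), Mul(3, Rational(1, 2))), Mul(-2, Add(1, Mul(4, Mul(4, 36))))), 11) = Add(Mul(Add(-5, Rational(3, 2)), Mul(-2, Add(1, Mul(4, 144)))), 11) = Add(Mul(Rational(-7, 2), Mul(-2, Add(1, 576))), 11) = Add(Mul(Rational(-7, 2), Mul(-2, 577)), 11) = Add(Mul(Rational(-7, 2), -1154), 11) = Add(4039, 11) = 4050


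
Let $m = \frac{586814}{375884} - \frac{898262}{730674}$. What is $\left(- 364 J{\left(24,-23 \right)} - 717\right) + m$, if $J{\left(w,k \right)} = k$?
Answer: $\frac{525631666060127}{68662166454} \approx 7655.3$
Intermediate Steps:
$m = \frac{22781854757}{68662166454}$ ($m = 586814 \cdot \frac{1}{375884} - \frac{449131}{365337} = \frac{293407}{187942} - \frac{449131}{365337} = \frac{22781854757}{68662166454} \approx 0.3318$)
$\left(- 364 J{\left(24,-23 \right)} - 717\right) + m = \left(\left(-364\right) \left(-23\right) - 717\right) + \frac{22781854757}{68662166454} = \left(8372 - 717\right) + \frac{22781854757}{68662166454} = 7655 + \frac{22781854757}{68662166454} = \frac{525631666060127}{68662166454}$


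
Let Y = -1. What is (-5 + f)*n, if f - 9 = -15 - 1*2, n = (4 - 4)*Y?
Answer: 0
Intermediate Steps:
n = 0 (n = (4 - 4)*(-1) = 0*(-1) = 0)
f = -8 (f = 9 + (-15 - 1*2) = 9 + (-15 - 2) = 9 - 17 = -8)
(-5 + f)*n = (-5 - 8)*0 = -13*0 = 0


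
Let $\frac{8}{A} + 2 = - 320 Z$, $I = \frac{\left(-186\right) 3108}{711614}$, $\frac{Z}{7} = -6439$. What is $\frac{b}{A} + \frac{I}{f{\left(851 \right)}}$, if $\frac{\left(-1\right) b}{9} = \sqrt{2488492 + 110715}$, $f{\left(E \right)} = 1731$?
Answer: $- \frac{96348}{205300639} - \frac{64905111 \sqrt{2599207}}{4} \approx -2.616 \cdot 10^{10}$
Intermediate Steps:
$Z = -45073$ ($Z = 7 \left(-6439\right) = -45073$)
$I = - \frac{289044}{355807}$ ($I = \left(-578088\right) \frac{1}{711614} = - \frac{289044}{355807} \approx -0.81236$)
$A = \frac{4}{7211679}$ ($A = \frac{8}{-2 - -14423360} = \frac{8}{-2 + 14423360} = \frac{8}{14423358} = 8 \cdot \frac{1}{14423358} = \frac{4}{7211679} \approx 5.5466 \cdot 10^{-7}$)
$b = - 9 \sqrt{2599207}$ ($b = - 9 \sqrt{2488492 + 110715} = - 9 \sqrt{2599207} \approx -14510.0$)
$\frac{b}{A} + \frac{I}{f{\left(851 \right)}} = \frac{\left(-9\right) \sqrt{2599207}}{\frac{4}{7211679}} - \frac{289044}{355807 \cdot 1731} = - 9 \sqrt{2599207} \cdot \frac{7211679}{4} - \frac{96348}{205300639} = - \frac{64905111 \sqrt{2599207}}{4} - \frac{96348}{205300639} = - \frac{96348}{205300639} - \frac{64905111 \sqrt{2599207}}{4}$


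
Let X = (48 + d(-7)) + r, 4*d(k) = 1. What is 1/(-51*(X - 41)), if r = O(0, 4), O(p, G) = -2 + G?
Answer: -4/1887 ≈ -0.0021198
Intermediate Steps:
d(k) = ¼ (d(k) = (¼)*1 = ¼)
r = 2 (r = -2 + 4 = 2)
X = 201/4 (X = (48 + ¼) + 2 = 193/4 + 2 = 201/4 ≈ 50.250)
1/(-51*(X - 41)) = 1/(-51*(201/4 - 41)) = 1/(-51*37/4) = 1/(-1887/4) = -4/1887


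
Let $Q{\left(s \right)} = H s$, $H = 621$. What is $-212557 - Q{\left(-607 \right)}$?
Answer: $164390$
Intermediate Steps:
$Q{\left(s \right)} = 621 s$
$-212557 - Q{\left(-607 \right)} = -212557 - 621 \left(-607\right) = -212557 - -376947 = -212557 + 376947 = 164390$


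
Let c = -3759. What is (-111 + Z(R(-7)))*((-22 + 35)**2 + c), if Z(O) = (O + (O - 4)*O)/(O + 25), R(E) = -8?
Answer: 6458410/17 ≈ 3.7991e+5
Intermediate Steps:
Z(O) = (O + O*(-4 + O))/(25 + O) (Z(O) = (O + (-4 + O)*O)/(25 + O) = (O + O*(-4 + O))/(25 + O))
(-111 + Z(R(-7)))*((-22 + 35)**2 + c) = (-111 - 8*(-3 - 8)/(25 - 8))*((-22 + 35)**2 - 3759) = (-111 - 8*(-11)/17)*(13**2 - 3759) = (-111 - 8*1/17*(-11))*(169 - 3759) = (-111 + 88/17)*(-3590) = -1799/17*(-3590) = 6458410/17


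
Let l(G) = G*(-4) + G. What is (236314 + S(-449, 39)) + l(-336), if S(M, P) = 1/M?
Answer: 106557577/449 ≈ 2.3732e+5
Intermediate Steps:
l(G) = -3*G (l(G) = -4*G + G = -3*G)
(236314 + S(-449, 39)) + l(-336) = (236314 + 1/(-449)) - 3*(-336) = (236314 - 1/449) + 1008 = 106104985/449 + 1008 = 106557577/449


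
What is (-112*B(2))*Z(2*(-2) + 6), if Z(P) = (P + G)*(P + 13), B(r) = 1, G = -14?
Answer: 20160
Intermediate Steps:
Z(P) = (-14 + P)*(13 + P) (Z(P) = (P - 14)*(P + 13) = (-14 + P)*(13 + P))
(-112*B(2))*Z(2*(-2) + 6) = (-112*1)*(-182 + (2*(-2) + 6)² - (2*(-2) + 6)) = -112*(-182 + (-4 + 6)² - (-4 + 6)) = -112*(-182 + 2² - 1*2) = -112*(-182 + 4 - 2) = -112*(-180) = 20160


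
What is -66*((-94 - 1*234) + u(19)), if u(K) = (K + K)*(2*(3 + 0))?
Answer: 6600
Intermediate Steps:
u(K) = 12*K (u(K) = (2*K)*(2*3) = (2*K)*6 = 12*K)
-66*((-94 - 1*234) + u(19)) = -66*((-94 - 1*234) + 12*19) = -66*((-94 - 234) + 228) = -66*(-328 + 228) = -66*(-100) = 6600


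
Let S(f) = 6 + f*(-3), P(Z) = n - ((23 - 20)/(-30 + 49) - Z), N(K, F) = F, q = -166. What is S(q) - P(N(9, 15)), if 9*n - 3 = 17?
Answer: 83266/171 ≈ 486.94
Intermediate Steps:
n = 20/9 (n = ⅓ + (⅑)*17 = ⅓ + 17/9 = 20/9 ≈ 2.2222)
P(Z) = 353/171 + Z (P(Z) = 20/9 - ((23 - 20)/(-30 + 49) - Z) = 20/9 - (3/19 - Z) = 20/9 + (-3/19 + Z) = 353/171 + Z)
S(f) = 6 - 3*f
S(q) - P(N(9, 15)) = (6 - 3*(-166)) - (353/171 + 15) = (6 + 498) - 1*2918/171 = 504 - 2918/171 = 83266/171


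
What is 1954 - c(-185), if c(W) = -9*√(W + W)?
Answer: 1954 + 9*I*√370 ≈ 1954.0 + 173.12*I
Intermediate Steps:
c(W) = -9*√2*√W
1954 - c(-185) = 1954 - (-9)*√2*√(-185) = 1954 - (-9)*√2*I*√185 = 1954 - (-9)*I*√370 = 1954 + 9*I*√370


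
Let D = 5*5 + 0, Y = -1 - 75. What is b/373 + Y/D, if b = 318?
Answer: -20398/9325 ≈ -2.1875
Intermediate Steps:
Y = -76
D = 25 (D = 25 + 0 = 25)
b/373 + Y/D = 318/373 - 76/25 = -20398/9325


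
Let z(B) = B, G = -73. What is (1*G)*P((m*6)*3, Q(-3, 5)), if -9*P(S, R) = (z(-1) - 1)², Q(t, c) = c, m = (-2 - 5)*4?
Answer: 292/9 ≈ 32.444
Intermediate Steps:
m = -28 (m = -7*4 = -28)
P(S, R) = -4/9 (P(S, R) = -(-1 - 1)²/9 = -⅑*(-2)² = -⅑*4 = -4/9)
(1*G)*P((m*6)*3, Q(-3, 5)) = (1*(-73))*(-4/9) = -73*(-4/9) = 292/9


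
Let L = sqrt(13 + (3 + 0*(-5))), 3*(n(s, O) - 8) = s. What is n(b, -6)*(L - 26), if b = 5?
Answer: -638/3 ≈ -212.67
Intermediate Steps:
n(s, O) = 8 + s/3
L = 4 (L = sqrt(13 + (3 + 0)) = sqrt(13 + 3) = sqrt(16) = 4)
n(b, -6)*(L - 26) = (8 + (1/3)*5)*(4 - 26) = (8 + 5/3)*(-22) = (29/3)*(-22) = -638/3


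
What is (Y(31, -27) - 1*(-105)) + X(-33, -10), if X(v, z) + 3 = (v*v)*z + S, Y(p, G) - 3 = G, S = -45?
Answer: -10857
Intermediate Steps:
Y(p, G) = 3 + G
X(v, z) = -48 + z*v² (X(v, z) = -3 + ((v*v)*z - 45) = -3 + (v²*z - 45) = -3 + (z*v² - 45) = -3 + (-45 + z*v²) = -48 + z*v²)
(Y(31, -27) - 1*(-105)) + X(-33, -10) = ((3 - 27) - 1*(-105)) + (-48 - 10*(-33)²) = (-24 + 105) + (-48 - 10*1089) = 81 + (-48 - 10890) = 81 - 10938 = -10857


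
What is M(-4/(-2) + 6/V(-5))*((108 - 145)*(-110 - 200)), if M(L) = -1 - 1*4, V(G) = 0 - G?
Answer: -57350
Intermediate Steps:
V(G) = -G
M(L) = -5 (M(L) = -1 - 4 = -5)
M(-4/(-2) + 6/V(-5))*((108 - 145)*(-110 - 200)) = -5*(108 - 145)*(-110 - 200) = -(-185)*(-310) = -5*11470 = -57350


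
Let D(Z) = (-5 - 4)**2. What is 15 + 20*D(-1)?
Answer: 1635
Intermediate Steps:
D(Z) = 81 (D(Z) = (-9)**2 = 81)
15 + 20*D(-1) = 15 + 20*81 = 15 + 1620 = 1635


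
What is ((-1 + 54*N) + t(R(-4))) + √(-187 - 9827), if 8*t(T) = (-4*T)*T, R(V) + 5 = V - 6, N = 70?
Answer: 7333/2 + I*√10014 ≈ 3666.5 + 100.07*I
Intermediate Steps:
R(V) = -11 + V (R(V) = -5 + (V - 6) = -5 + (-6 + V) = -11 + V)
t(T) = -T²/2 (t(T) = ((-4*T)*T)/8 = (-4*T²)/8 = -T²/2)
((-1 + 54*N) + t(R(-4))) + √(-187 - 9827) = ((-1 + 54*70) - (-11 - 4)²/2) + √(-187 - 9827) = ((-1 + 3780) - ½*(-15)²) + √(-10014) = (3779 - ½*225) + I*√10014 = (3779 - 225/2) + I*√10014 = 7333/2 + I*√10014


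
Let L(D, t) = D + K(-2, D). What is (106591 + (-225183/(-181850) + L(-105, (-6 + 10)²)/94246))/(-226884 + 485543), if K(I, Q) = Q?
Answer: 913422719176309/2216531108165450 ≈ 0.41210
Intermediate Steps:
L(D, t) = 2*D (L(D, t) = D + D = 2*D)
(106591 + (-225183/(-181850) + L(-105, (-6 + 10)²)/94246))/(-226884 + 485543) = (106591 + (-225183/(-181850) + (2*(-105))/94246))/(-226884 + 485543) = (106591 + (-225183*(-1/181850) - 210*1/94246))/258659 = (106591 + (225183/181850 - 105/47123))*(1/258659) = (106591 + 10592204259/8569317550)*(1/258659) = (913422719176309/8569317550)*(1/258659) = 913422719176309/2216531108165450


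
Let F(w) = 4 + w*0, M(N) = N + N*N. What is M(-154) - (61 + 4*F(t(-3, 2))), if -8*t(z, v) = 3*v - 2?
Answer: 23485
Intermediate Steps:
t(z, v) = ¼ - 3*v/8 (t(z, v) = -(3*v - 2)/8 = -(-2 + 3*v)/8 = ¼ - 3*v/8)
M(N) = N + N²
F(w) = 4 (F(w) = 4 + 0 = 4)
M(-154) - (61 + 4*F(t(-3, 2))) = -154*(1 - 154) - (61 + 4*4) = -154*(-153) - (61 + 16) = 23562 - 1*77 = 23562 - 77 = 23485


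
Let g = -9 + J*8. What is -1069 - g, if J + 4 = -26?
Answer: -820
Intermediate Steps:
J = -30 (J = -4 - 26 = -30)
g = -249 (g = -9 - 30*8 = -9 - 240 = -249)
-1069 - g = -1069 - 1*(-249) = -1069 + 249 = -820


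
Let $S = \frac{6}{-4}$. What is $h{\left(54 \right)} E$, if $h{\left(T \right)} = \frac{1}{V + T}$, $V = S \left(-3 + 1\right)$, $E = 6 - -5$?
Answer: $\frac{11}{57} \approx 0.19298$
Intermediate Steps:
$E = 11$ ($E = 6 + 5 = 11$)
$S = - \frac{3}{2}$ ($S = 6 \left(- \frac{1}{4}\right) = - \frac{3}{2} \approx -1.5$)
$V = 3$ ($V = - \frac{3 \left(-3 + 1\right)}{2} = \left(- \frac{3}{2}\right) \left(-2\right) = 3$)
$h{\left(T \right)} = \frac{1}{3 + T}$
$h{\left(54 \right)} E = \frac{1}{3 + 54} \cdot 11 = \frac{1}{57} \cdot 11 = \frac{11}{57}$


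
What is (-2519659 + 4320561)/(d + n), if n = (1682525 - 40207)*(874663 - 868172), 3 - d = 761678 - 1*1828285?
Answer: 900451/5330676374 ≈ 0.00016892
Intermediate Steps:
d = 1066610 (d = 3 - (761678 - 1*1828285) = 3 - (761678 - 1828285) = 3 - 1*(-1066607) = 3 + 1066607 = 1066610)
n = 10660286138 (n = 1642318*6491 = 10660286138)
(-2519659 + 4320561)/(d + n) = (-2519659 + 4320561)/(1066610 + 10660286138) = 1800902/10661352748 = 1800902*(1/10661352748) = 900451/5330676374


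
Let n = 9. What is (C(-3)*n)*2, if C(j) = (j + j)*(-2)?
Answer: 216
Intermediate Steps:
C(j) = -4*j (C(j) = (2*j)*(-2) = -4*j)
(C(-3)*n)*2 = (-4*(-3)*9)*2 = (12*9)*2 = 108*2 = 216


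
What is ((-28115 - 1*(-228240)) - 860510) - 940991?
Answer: -1601376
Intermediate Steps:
((-28115 - 1*(-228240)) - 860510) - 940991 = ((-28115 + 228240) - 860510) - 940991 = (200125 - 860510) - 940991 = -660385 - 940991 = -1601376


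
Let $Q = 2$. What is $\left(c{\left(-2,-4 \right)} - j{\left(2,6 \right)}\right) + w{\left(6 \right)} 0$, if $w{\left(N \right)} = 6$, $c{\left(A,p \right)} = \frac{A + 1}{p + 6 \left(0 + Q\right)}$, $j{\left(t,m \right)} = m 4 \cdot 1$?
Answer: $- \frac{193}{8} \approx -24.125$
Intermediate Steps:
$j{\left(t,m \right)} = 4 m$ ($j{\left(t,m \right)} = 4 m 1 = 4 m$)
$c{\left(A,p \right)} = \frac{1 + A}{12 + p}$ ($c{\left(A,p \right)} = \frac{A + 1}{p + 6 \left(0 + 2\right)} = \frac{1 + A}{p + 6 \cdot 2} = \frac{1 + A}{p + 12} = \frac{1 + A}{12 + p}$)
$\left(c{\left(-2,-4 \right)} - j{\left(2,6 \right)}\right) + w{\left(6 \right)} 0 = \left(\frac{1 - 2}{12 - 4} - 4 \cdot 6\right) + 6 \cdot 0 = \left(\frac{1}{8} \left(-1\right) - 24\right) + 0 = \left(- \frac{1}{8} - 24\right) + 0 = - \frac{193}{8} + 0 = - \frac{193}{8}$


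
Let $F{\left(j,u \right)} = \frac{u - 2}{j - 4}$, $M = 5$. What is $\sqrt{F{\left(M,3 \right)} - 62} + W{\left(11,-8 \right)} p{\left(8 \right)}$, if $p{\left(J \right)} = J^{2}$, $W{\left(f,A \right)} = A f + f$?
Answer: $-4928 + i \sqrt{61} \approx -4928.0 + 7.8102 i$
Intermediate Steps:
$F{\left(j,u \right)} = \frac{-2 + u}{-4 + j}$
$W{\left(f,A \right)} = f + A f$
$\sqrt{F{\left(M,3 \right)} - 62} + W{\left(11,-8 \right)} p{\left(8 \right)} = \sqrt{\frac{-2 + 3}{-4 + 5} - 62} + 11 \left(1 - 8\right) 8^{2} = \sqrt{1^{-1} \cdot 1 - 62} + 11 \left(-7\right) 64 = \sqrt{1 \cdot 1 - 62} - 4928 = \sqrt{1 - 62} - 4928 = \sqrt{-61} - 4928 = i \sqrt{61} - 4928 = -4928 + i \sqrt{61}$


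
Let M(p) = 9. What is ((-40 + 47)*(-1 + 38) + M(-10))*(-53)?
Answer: -14204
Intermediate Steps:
((-40 + 47)*(-1 + 38) + M(-10))*(-53) = ((-40 + 47)*(-1 + 38) + 9)*(-53) = (7*37 + 9)*(-53) = (259 + 9)*(-53) = 268*(-53) = -14204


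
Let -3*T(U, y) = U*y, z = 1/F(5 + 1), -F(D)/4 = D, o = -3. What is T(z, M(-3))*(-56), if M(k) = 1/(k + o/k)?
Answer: 7/18 ≈ 0.38889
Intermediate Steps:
F(D) = -4*D
M(k) = 1/(k - 3/k)
z = -1/24 (z = 1/(-4*(5 + 1)) = 1/(-4*6) = 1/(-24) = -1/24 ≈ -0.041667)
T(U, y) = -U*y/3
T(z, M(-3))*(-56) = -⅓*(-1/24)*(-3/(-3 + (-3)²))*(-56) = -⅓*(-1/24)*(-3/(-3 + 9))*(-56) = -⅓*(-1/24)*(-3/6)*(-56) = -⅓*(-1/24)*(-3*⅙)*(-56) = -⅓*(-1/24)*(-½)*(-56) = -1/144*(-56) = 7/18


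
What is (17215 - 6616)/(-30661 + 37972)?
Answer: 3533/2437 ≈ 1.4497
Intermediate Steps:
(17215 - 6616)/(-30661 + 37972) = 10599/7311 = 10599*(1/7311) = 3533/2437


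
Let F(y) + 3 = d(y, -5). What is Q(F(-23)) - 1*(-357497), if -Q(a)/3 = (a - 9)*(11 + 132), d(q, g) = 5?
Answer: 360500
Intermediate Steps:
F(y) = 2 (F(y) = -3 + 5 = 2)
Q(a) = 3861 - 429*a (Q(a) = -3*(a - 9)*(11 + 132) = -3*(-9 + a)*143 = -3*(-1287 + 143*a) = 3861 - 429*a)
Q(F(-23)) - 1*(-357497) = (3861 - 429*2) - 1*(-357497) = (3861 - 858) + 357497 = 3003 + 357497 = 360500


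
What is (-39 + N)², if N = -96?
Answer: 18225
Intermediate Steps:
(-39 + N)² = (-39 - 96)² = (-135)² = 18225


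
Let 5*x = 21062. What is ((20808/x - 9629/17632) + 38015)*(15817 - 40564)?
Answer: -174702425207249187/185682592 ≈ -9.4087e+8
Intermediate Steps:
x = 21062/5 (x = (1/5)*21062 = 21062/5 ≈ 4212.4)
((20808/x - 9629/17632) + 38015)*(15817 - 40564) = ((20808/(21062/5) - 9629/17632) + 38015)*(15817 - 40564) = ((20808*(5/21062) - 9629*1/17632) + 38015)*(-24747) = ((52020/10531 - 9629/17632) + 38015)*(-24747) = (815813641/185682592 + 38015)*(-24747) = (7059539548521/185682592)*(-24747) = -174702425207249187/185682592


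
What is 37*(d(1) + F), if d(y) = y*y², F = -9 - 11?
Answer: -703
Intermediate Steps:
F = -20
d(y) = y³
37*(d(1) + F) = 37*(1³ - 20) = 37*(1 - 20) = 37*(-19) = -703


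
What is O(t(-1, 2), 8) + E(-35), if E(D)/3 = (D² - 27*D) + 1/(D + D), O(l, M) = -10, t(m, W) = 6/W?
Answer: 454997/70 ≈ 6500.0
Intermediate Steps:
E(D) = -81*D + 3*D² + 3/(2*D) (E(D) = 3*((D² - 27*D) + 1/(D + D)) = 3*((D² - 27*D) + 1/(2*D)) = 3*(D² + 1/(2*D) - 27*D) = -81*D + 3*D² + 3/(2*D))
O(t(-1, 2), 8) + E(-35) = -10 + (3/2)*(1 + 2*(-35)²*(-27 - 35))/(-35) = -10 + (3/2)*(-1/35)*(1 + 2*1225*(-62)) = -10 + (3/2)*(-1/35)*(1 - 151900) = -10 + (3/2)*(-1/35)*(-151899) = -10 + 455697/70 = 454997/70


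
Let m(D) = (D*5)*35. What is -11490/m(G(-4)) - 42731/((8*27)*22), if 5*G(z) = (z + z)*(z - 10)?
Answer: -2776325/232848 ≈ -11.923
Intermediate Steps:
G(z) = 2*z*(-10 + z)/5 (G(z) = ((z + z)*(z - 10))/5 = ((2*z)*(-10 + z))/5 = (2*z*(-10 + z))/5 = 2*z*(-10 + z)/5)
m(D) = 175*D (m(D) = (5*D)*35 = 175*D)
-11490/m(G(-4)) - 42731/((8*27)*22) = -11490*(-1/(280*(-10 - 4))) - 42731/((8*27)*22) = -11490/(175*((⅖)*(-4)*(-14))) - 42731/(216*22) = -11490/(175*(112/5)) - 42731/4752 = -11490/3920 - 42731*1/4752 = -11490*1/3920 - 42731/4752 = -1149/392 - 42731/4752 = -2776325/232848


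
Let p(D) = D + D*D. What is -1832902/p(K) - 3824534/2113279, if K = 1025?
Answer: -563964606197/158744990025 ≈ -3.5526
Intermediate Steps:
p(D) = D + D²
-1832902/p(K) - 3824534/2113279 = -1832902*1/(1025*(1 + 1025)) - 3824534/2113279 = -1832902/(1025*1026) - 3824534*1/2113279 = -1832902/1051650 - 546362/301897 = -1832902*1/1051650 - 546362/301897 = -916451/525825 - 546362/301897 = -563964606197/158744990025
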